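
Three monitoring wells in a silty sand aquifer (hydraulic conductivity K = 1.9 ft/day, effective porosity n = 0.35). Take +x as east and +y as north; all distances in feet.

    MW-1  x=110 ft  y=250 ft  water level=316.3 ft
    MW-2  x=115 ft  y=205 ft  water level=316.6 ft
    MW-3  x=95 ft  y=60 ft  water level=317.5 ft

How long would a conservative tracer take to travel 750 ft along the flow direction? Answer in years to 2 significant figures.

56 years

Three-point gradient (reference MW-1): Δ to MW-2 = (5, -45, +0.3), Δ to MW-3 = (-15, -190, +1.2).
∂h/∂x = +0.001846, ∂h/∂y = -0.006462 (det = -1625).
|∇h| = √(0.001846² + -0.006462²) = 0.006721
Seepage velocity v = K·i/n = 1.9 × 0.006721 / 0.35 = 0.03649 ft/day.
t = 750 / 0.03649 = 2.055e+04 days = 56.3 years.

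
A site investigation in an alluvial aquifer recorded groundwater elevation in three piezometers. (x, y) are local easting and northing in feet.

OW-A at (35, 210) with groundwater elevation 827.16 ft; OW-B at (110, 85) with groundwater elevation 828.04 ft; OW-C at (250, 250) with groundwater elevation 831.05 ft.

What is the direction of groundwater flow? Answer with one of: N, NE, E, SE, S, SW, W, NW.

W

Taking OW-A as reference: OW-B−OW-A = (75, -125, +0.88); OW-C−OW-A = (215, 40, +3.89).
Determinant of the coordinate differences = 75·40 − 215·(-125) = 29875.
∂h/∂x = [(+0.88)·40 − (+3.89)·(-125)] / 29875 = +0.01745
∂h/∂y = [75·(+3.89) − 215·(+0.88)] / 29875 = +0.003433
Flow = −∇h = (-0.01745 east, -0.003433 north), which points west.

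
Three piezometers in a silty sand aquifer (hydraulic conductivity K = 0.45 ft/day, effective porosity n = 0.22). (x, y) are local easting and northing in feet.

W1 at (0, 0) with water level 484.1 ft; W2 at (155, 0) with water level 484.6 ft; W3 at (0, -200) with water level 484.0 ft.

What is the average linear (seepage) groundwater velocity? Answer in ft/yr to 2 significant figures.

∂h/∂x = (484.6 − 484.1) / (155 − 0) = +0.003226
∂h/∂y = (484.0 − 484.1) / (-200 − 0) = +0.0005000
|∇h| = √(0.003226² + 0.0005000²) = 0.003265
Seepage velocity v = K·i/n = 0.45 × 0.003265 / 0.22 = 0.006678 ft/day = 2.439 ft/yr.

2.4 ft/yr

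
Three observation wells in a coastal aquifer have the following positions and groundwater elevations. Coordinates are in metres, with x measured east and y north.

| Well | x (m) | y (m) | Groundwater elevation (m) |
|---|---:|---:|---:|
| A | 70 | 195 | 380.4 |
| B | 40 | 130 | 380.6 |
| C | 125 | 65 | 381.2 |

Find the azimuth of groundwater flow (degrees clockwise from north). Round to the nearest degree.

With h = a·x + b·y + c and A as origin, the differences give:
  (-30)·a + (-65)·b = +0.2
  55·a + (-130)·b = +0.8
Eliminate b (×(-130) and ×(-65), subtract): 7475·a = 26.00 → a = ∂h/∂x = +0.003478
Back-substitute: b = ∂h/∂y = -0.004682.
Flow direction (−∇h) has components (-0.003478 E, +0.004682 N).
Azimuth = atan2(E, N) = atan2(-0.003478, +0.004682) = 323.4° ≈ 323°.

323°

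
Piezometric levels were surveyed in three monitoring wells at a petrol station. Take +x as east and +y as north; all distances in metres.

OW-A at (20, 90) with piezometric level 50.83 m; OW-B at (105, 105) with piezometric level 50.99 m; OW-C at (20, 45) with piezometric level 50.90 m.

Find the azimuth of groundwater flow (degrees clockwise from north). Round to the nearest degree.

306°

Taking OW-A as reference: OW-B−OW-A = (85, 15, +0.16); OW-C−OW-A = (0, -45, +0.07).
Solve a·Δx + b·Δy = Δh: det = 85·(-45) − 0·15 = -3825.
∂h/∂x = [(+0.16)·(-45) − (+0.07)·15] / -3825 = +0.002157
∂h/∂y = [85·(+0.07) − 0·(+0.16)] / -3825 = -0.001556
Flow direction (−∇h) has components (-0.002157 E, +0.001556 N).
Azimuth = atan2(E, N) = atan2(-0.002157, +0.001556) = 305.8° ≈ 306°.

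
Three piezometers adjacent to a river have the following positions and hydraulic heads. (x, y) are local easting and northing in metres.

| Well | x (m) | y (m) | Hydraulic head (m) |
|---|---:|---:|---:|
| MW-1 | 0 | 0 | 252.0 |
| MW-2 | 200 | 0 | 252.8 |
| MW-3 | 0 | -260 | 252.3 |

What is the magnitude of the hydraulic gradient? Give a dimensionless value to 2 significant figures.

0.0042

∂h/∂x = (252.8 − 252.0) / (200 − 0) = +0.004000
∂h/∂y = (252.3 − 252.0) / (-260 − 0) = -0.001154
|∇h| = √(0.004000² + -0.001154²) = 0.004163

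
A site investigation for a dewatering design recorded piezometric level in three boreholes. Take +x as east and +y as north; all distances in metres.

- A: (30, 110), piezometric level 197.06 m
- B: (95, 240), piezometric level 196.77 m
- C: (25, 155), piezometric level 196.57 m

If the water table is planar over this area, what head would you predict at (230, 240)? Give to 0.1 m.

198.7 m

Differences from A: to B (Δx, Δy, Δh) = (65, 130, -0.29); to C = (-5, 45, -0.49).
Determinant of the coordinate differences = 65·45 − (-5)·130 = 3575.
∂h/∂x = [(-0.29)·45 − (-0.49)·130] / 3575 = +0.01417
∂h/∂y = [65·(-0.49) − (-5)·(-0.29)] / 3575 = -0.009315
h(230, 240) = 197.06 + (+0.01417)·(200) + (-0.009315)·(130) = 197.06 +2.834 -1.211 = 198.683 m.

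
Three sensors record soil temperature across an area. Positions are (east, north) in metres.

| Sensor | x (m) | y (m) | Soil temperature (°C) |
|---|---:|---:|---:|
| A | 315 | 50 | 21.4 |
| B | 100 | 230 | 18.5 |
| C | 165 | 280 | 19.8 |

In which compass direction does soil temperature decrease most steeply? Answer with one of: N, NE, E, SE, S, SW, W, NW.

W

With T = a·x + b·y + c and A as origin, the differences give:
  (-215)·a + 180·b = -2.9
  (-150)·a + 230·b = -1.6
Eliminate b (×230 and ×180, subtract): -22450·a = -379.00 → a = ∂T/∂x = +0.01688
Back-substitute: b = ∂T/∂y = +0.004053.
Steepest decrease is along −∇f = (-0.01688 E, -0.004053 N) → west.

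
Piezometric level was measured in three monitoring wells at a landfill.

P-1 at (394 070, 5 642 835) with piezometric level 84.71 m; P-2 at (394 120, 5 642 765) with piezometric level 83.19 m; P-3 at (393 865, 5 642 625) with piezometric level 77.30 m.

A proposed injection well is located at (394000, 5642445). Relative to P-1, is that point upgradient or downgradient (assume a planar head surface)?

Differences from P-1: to P-2 (Δx, Δy, Δh) = (50, -70, -1.52); to P-3 = (-205, -210, -7.41).
Determinant of the coordinate differences = 50·(-210) − (-205)·(-70) = -24850.
∂h/∂x = [(-1.52)·(-210) − (-7.41)·(-70)] / -24850 = +0.008028
∂h/∂y = [50·(-7.41) − (-205)·(-1.52)] / -24850 = +0.02745
Head at (394000, 5642445) = 84.71 + (+0.008028)·(-70) + (+0.02745)·(-390) = 73.44 m.
That is lower than the 84.71 m at P-1, so the point is downgradient.

downgradient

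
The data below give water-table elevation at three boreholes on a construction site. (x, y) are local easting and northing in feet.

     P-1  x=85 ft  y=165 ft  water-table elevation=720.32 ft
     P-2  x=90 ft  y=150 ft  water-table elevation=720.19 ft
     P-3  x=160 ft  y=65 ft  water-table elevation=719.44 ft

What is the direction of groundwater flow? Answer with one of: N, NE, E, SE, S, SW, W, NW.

Differences from P-1: to P-2 (Δx, Δy, Δh) = (5, -15, -0.13); to P-3 = (75, -100, -0.88).
Determinant of the coordinate differences = 5·(-100) − 75·(-15) = 625.
∂h/∂x = [(-0.13)·(-100) − (-0.88)·(-15)] / 625 = -0.0003200
∂h/∂y = [5·(-0.88) − 75·(-0.13)] / 625 = +0.008560
Flow = −∇h = (+0.0003200 east, -0.008560 north), which points south.

S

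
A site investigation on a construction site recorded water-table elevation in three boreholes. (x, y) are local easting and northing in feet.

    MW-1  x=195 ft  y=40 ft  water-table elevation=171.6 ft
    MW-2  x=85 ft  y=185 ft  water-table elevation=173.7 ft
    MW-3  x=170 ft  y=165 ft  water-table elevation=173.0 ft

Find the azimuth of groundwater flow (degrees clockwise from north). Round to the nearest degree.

Differences from MW-1: to MW-2 (Δx, Δy, Δh) = (-110, 145, +2.1); to MW-3 = (-25, 125, +1.4).
Determinant of the coordinate differences = (-110)·125 − (-25)·145 = -10125.
∂h/∂x = [(+2.1)·125 − (+1.4)·145] / -10125 = -0.005877
∂h/∂y = [(-110)·(+1.4) − (-25)·(+2.1)] / -10125 = +0.01002
Flow direction (−∇h) has components (+0.005877 E, -0.01002 N).
Azimuth = atan2(E, N) = atan2(+0.005877, -0.01002) = 149.6° ≈ 150°.

150°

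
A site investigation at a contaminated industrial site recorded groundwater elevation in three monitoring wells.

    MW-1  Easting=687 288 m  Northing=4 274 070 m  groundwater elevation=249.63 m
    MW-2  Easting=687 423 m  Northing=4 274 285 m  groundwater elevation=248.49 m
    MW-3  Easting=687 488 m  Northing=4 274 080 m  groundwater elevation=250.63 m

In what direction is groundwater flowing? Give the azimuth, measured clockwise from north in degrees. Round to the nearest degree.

Differences from MW-1: to MW-2 (Δx, Δy, Δh) = (135, 215, -1.14); to MW-3 = (200, 10, +1.00).
Solve a·Δx + b·Δy = Δh: det = 135·10 − 200·215 = -41650.
∂h/∂x = [(-1.14)·10 − (+1.00)·215] / -41650 = +0.005436
∂h/∂y = [135·(+1.00) − 200·(-1.14)] / -41650 = -0.008715
Flow direction (−∇h) has components (-0.005436 E, +0.008715 N).
Azimuth = atan2(E, N) = atan2(-0.005436, +0.008715) = 328.0° ≈ 328°.

328°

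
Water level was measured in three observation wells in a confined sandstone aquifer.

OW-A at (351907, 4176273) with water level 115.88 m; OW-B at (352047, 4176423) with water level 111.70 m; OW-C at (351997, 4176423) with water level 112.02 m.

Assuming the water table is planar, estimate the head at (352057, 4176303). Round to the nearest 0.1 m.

114.3 m

Differences from OW-A: to OW-B (Δx, Δy, Δh) = (140, 150, -4.18); to OW-C = (90, 150, -3.86).
Determinant of the coordinate differences = 140·150 − 90·150 = 7500.
∂h/∂x = [(-4.18)·150 − (-3.86)·150] / 7500 = -0.006400
∂h/∂y = [140·(-3.86) − 90·(-4.18)] / 7500 = -0.02189
h(352057, 4176303) = 115.88 + (-0.006400)·(150) + (-0.02189)·(30) = 115.88 -0.960 -0.657 = 114.263 m.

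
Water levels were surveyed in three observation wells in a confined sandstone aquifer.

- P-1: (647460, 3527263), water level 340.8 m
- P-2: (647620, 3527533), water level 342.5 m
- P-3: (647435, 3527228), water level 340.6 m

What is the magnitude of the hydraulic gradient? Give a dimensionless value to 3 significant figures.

Differences from P-1: to P-2 (Δx, Δy, Δh) = (160, 270, +1.7); to P-3 = (-25, -35, -0.2).
Determinant of the coordinate differences = 160·(-35) − (-25)·270 = 1150.
∂h/∂x = [(+1.7)·(-35) − (-0.2)·270] / 1150 = -0.004783
∂h/∂y = [160·(-0.2) − (-25)·(+1.7)] / 1150 = +0.009130
|∇h| = √(-0.004783² + 0.009130²) = 0.01031

0.0103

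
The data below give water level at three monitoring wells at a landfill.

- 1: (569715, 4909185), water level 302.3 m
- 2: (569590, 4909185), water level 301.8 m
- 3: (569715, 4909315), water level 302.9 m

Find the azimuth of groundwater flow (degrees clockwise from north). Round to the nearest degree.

∂h/∂x = (301.8 − 302.3) / (569590 − 569715) = +0.004000
∂h/∂y = (302.9 − 302.3) / (4909315 − 4909185) = +0.004615
Flow direction (−∇h) has components (-0.004000 E, -0.004615 N).
Azimuth = atan2(E, N) = atan2(-0.004000, -0.004615) = 220.9° ≈ 221°.

221°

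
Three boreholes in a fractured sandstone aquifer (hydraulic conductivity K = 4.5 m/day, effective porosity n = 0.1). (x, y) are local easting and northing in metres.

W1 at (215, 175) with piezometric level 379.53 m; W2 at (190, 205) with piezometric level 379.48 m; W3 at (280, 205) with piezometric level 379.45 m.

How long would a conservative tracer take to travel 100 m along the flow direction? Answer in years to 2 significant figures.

3.1 years

Three-point gradient (reference W1): Δ to W2 = (-25, 30, -0.05), Δ to W3 = (65, 30, -0.08).
∂h/∂x = -0.0003333, ∂h/∂y = -0.001944 (det = -2700).
|∇h| = √(-0.0003333² + -0.001944²) = 0.001972
Seepage velocity v = K·i/n = 4.5 × 0.001972 / 0.1 = 0.08874 m/day.
t = 100 / 0.08874 = 1127 days = 3.09 years.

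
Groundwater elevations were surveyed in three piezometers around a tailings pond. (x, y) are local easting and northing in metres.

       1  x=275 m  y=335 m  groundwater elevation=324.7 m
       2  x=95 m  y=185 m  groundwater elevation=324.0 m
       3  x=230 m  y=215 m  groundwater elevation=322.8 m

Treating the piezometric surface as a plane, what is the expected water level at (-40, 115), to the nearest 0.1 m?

Differences from 1: to 2 (Δx, Δy, Δh) = (-180, -150, -0.7); to 3 = (-45, -120, -1.9).
Solve a·Δx + b·Δy = Δh: det = (-180)·(-120) − (-45)·(-150) = 14850.
∂h/∂x = [(-0.7)·(-120) − (-1.9)·(-150)] / 14850 = -0.01354
∂h/∂y = [(-180)·(-1.9) − (-45)·(-0.7)] / 14850 = +0.02091
h(-40, 115) = 324.7 + (-0.01354)·(-315) + (+0.02091)·(-220) = 324.7 +4.264 -4.600 = 324.364 m.

324.4 m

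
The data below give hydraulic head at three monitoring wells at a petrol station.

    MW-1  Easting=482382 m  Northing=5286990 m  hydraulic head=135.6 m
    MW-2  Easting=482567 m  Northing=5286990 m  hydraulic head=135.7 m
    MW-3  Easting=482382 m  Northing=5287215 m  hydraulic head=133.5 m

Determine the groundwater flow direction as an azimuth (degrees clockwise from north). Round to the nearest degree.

∂h/∂x = (135.7 − 135.6) / (482567 − 482382) = +0.0005405
∂h/∂y = (133.5 − 135.6) / (5287215 − 5286990) = -0.009333
Flow direction (−∇h) has components (-0.0005405 E, +0.009333 N).
Azimuth = atan2(E, N) = atan2(-0.0005405, +0.009333) = 356.7° ≈ 357°.

357°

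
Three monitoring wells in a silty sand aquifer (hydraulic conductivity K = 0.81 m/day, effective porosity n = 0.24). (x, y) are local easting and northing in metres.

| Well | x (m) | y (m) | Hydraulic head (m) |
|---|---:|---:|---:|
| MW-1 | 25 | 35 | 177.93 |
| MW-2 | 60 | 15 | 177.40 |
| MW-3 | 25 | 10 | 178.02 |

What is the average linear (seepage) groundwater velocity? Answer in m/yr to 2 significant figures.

22 m/yr

Taking MW-1 as reference: MW-2−MW-1 = (35, -20, -0.53); MW-3−MW-1 = (0, -25, +0.09).
Solve a·Δx + b·Δy = Δh: det = 35·(-25) − 0·(-20) = -875.
∂h/∂x = [(-0.53)·(-25) − (+0.09)·(-20)] / -875 = -0.01720
∂h/∂y = [35·(+0.09) − 0·(-0.53)] / -875 = -0.003600
|∇h| = √(-0.01720² + -0.003600²) = 0.01757
Seepage velocity v = K·i/n = 0.81 × 0.01757 / 0.24 = 0.0593 m/day = 21.66 m/yr.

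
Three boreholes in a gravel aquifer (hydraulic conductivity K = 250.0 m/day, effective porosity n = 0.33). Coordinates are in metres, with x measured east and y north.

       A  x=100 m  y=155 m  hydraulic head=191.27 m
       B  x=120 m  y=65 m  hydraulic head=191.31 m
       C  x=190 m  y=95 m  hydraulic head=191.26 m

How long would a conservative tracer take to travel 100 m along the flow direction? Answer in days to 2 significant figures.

180 days

Differences from A: to B (Δx, Δy, Δh) = (20, -90, +0.04); to C = (90, -60, -0.01).
Determinant of the coordinate differences = 20·(-60) − 90·(-90) = 6900.
∂h/∂x = [(+0.04)·(-60) − (-0.01)·(-90)] / 6900 = -0.0004783
∂h/∂y = [20·(-0.01) − 90·(+0.04)] / 6900 = -0.0005507
|∇h| = √(-0.0004783² + -0.0005507²) = 0.0007294
Seepage velocity v = K·i/n = 250.0 × 0.0007294 / 0.33 = 0.5526 m/day.
t = 100 / 0.5526 = 181 days.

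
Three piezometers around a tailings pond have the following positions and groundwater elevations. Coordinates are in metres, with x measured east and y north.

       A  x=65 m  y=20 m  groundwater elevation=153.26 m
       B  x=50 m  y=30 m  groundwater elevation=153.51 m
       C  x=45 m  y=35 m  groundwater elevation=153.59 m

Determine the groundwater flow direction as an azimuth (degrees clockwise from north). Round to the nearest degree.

084°

Taking A as reference: B−A = (-15, 10, +0.25); C−A = (-20, 15, +0.33).
Determinant of the coordinate differences = (-15)·15 − (-20)·10 = -25.
∂h/∂x = [(+0.25)·15 − (+0.33)·10] / -25 = -0.01800
∂h/∂y = [(-15)·(+0.33) − (-20)·(+0.25)] / -25 = -0.002000
Flow direction (−∇h) has components (+0.01800 E, +0.002000 N).
Azimuth = atan2(E, N) = atan2(+0.01800, +0.002000) = 83.7° ≈ 084°.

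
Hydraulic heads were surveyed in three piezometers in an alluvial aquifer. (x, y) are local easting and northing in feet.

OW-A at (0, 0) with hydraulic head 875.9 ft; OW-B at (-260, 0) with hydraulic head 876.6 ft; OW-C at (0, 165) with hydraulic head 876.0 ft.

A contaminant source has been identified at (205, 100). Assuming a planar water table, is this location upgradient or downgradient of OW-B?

∂h/∂x = (876.6 − 875.9) / (-260 − 0) = -0.002692
∂h/∂y = (876.0 − 875.9) / (165 − 0) = +0.0006061
Head at (205, 100) = 875.9 + (-0.002692)·(205) + (+0.0006061)·(100) = 875.41 ft.
That is lower than the 876.6 ft at OW-B, so the point is downgradient.

downgradient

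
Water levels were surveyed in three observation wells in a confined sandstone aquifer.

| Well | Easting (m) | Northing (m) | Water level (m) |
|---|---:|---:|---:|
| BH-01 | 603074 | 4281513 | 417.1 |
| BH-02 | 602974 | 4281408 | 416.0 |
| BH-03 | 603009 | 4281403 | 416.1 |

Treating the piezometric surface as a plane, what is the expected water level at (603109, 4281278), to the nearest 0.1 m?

415.6 m

Taking BH-01 as reference: BH-02−BH-01 = (-100, -105, -1.1); BH-03−BH-01 = (-65, -110, -1.0).
Solve a·Δx + b·Δy = Δh: det = (-100)·(-110) − (-65)·(-105) = 4175.
∂h/∂x = [(-1.1)·(-110) − (-1.0)·(-105)] / 4175 = +0.003832
∂h/∂y = [(-100)·(-1.0) − (-65)·(-1.1)] / 4175 = +0.006826
h(603109, 4281278) = 417.1 + (+0.003832)·(35) + (+0.006826)·(-235) = 417.1 +0.134 -1.604 = 415.630 m.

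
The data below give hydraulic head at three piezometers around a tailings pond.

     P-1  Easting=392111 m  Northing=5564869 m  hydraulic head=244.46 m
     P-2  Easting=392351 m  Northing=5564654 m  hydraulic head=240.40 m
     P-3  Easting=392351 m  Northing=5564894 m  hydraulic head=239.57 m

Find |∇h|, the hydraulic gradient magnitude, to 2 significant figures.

Differences from P-1: to P-2 (Δx, Δy, Δh) = (240, -215, -4.06); to P-3 = (240, 25, -4.89).
Solve a·Δx + b·Δy = Δh: det = 240·25 − 240·(-215) = 57600.
∂h/∂x = [(-4.06)·25 − (-4.89)·(-215)] / 57600 = -0.02001
∂h/∂y = [240·(-4.89) − 240·(-4.06)] / 57600 = -0.003458
|∇h| = √(-0.02001² + -0.003458²) = 0.02031

0.020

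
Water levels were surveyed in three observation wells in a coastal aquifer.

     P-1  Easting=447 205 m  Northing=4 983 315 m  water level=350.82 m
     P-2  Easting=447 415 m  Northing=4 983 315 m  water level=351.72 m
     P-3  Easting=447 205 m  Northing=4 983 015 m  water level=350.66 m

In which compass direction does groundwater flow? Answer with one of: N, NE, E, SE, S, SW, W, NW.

∂h/∂x = (351.72 − 350.82) / (447415 − 447205) = +0.004286
∂h/∂y = (350.66 − 350.82) / (4983015 − 4983315) = +0.0005333
Flow = −∇h = (-0.004286 east, -0.0005333 north), which points west.

W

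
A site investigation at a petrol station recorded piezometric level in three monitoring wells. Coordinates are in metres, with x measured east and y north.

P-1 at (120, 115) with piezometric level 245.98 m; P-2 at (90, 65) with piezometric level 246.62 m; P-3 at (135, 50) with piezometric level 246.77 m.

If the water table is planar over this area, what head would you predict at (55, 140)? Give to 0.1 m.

Three-point gradient (reference P-1): Δ to P-2 = (-30, -50, +0.64), Δ to P-3 = (15, -65, +0.79).
∂h/∂x = -0.0007778, ∂h/∂y = -0.01233 (det = 2700).
h(55, 140) = 245.98 + (-0.0007778)·(-65) + (-0.01233)·(25) = 245.98 +0.051 -0.308 = 245.722 m.

245.7 m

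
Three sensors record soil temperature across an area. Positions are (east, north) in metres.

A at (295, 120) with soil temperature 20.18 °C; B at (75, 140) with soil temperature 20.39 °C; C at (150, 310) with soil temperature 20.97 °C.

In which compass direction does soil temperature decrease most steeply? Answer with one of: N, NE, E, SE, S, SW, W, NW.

Taking A as reference: B−A = (-220, 20, +0.21); C−A = (-145, 190, +0.79).
Solve a·Δx + b·Δy = ΔT: det = (-220)·190 − (-145)·20 = -38900.
∂T/∂x = [(+0.21)·190 − (+0.79)·20] / -38900 = -0.0006195
∂T/∂y = [(-220)·(+0.79) − (-145)·(+0.21)] / -38900 = +0.003685
Steepest decrease is along −∇f = (+0.0006195 E, -0.003685 N) → south.

S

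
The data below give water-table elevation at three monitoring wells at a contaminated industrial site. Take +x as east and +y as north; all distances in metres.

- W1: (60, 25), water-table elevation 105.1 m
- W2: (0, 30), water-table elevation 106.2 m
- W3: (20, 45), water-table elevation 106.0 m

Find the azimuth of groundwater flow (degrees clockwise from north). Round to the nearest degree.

With h = a·x + b·y + c and W1 as origin, the differences give:
  (-60)·a + 5·b = +1.1
  (-40)·a + 20·b = +0.9
Eliminate b (×20 and ×5, subtract): -1000·a = 17.50 → a = ∂h/∂x = -0.01750
Back-substitute: b = ∂h/∂y = +0.01000.
Flow direction (−∇h) has components (+0.01750 E, -0.01000 N).
Azimuth = atan2(E, N) = atan2(+0.01750, -0.01000) = 119.7° ≈ 120°.

120°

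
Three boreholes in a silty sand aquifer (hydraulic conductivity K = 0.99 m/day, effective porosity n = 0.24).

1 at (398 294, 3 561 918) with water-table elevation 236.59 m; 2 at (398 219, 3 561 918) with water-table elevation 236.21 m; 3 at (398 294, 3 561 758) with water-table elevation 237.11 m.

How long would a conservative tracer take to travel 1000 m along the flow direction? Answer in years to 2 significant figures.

110 years

∂h/∂x = (236.21 − 236.59) / (398219 − 398294) = +0.005067
∂h/∂y = (237.11 − 236.59) / (3561758 − 3561918) = -0.003250
|∇h| = √(0.005067² + -0.003250²) = 0.00602
Seepage velocity v = K·i/n = 0.99 × 0.00602 / 0.24 = 0.02483 m/day.
t = 1000 / 0.02483 = 4.027e+04 days = 110 years.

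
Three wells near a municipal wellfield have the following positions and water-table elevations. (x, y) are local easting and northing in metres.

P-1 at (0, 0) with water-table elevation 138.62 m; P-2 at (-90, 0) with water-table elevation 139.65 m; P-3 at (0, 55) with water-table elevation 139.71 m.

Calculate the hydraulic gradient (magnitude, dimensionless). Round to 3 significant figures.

0.0229

∂h/∂x = (139.65 − 138.62) / (-90 − 0) = -0.01144
∂h/∂y = (139.71 − 138.62) / (55 − 0) = +0.01982
|∇h| = √(-0.01144² + 0.01982²) = 0.02288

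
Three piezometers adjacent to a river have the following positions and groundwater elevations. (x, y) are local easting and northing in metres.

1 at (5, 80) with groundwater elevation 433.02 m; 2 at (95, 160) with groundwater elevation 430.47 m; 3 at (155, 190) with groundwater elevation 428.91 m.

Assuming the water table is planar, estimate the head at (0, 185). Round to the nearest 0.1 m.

432.5 m

With h = a·x + b·y + c and 1 as origin, the differences give:
  90·a + 80·b = -2.55
  150·a + 110·b = -4.11
Eliminate b (×110 and ×80, subtract): -2100·a = 48.300 → a = ∂h/∂x = -0.02300
Back-substitute: b = ∂h/∂y = -0.006000.
h(0, 185) = 433.02 + (-0.02300)·(-5) + (-0.006000)·(105) = 433.02 +0.115 -0.630 = 432.505 m.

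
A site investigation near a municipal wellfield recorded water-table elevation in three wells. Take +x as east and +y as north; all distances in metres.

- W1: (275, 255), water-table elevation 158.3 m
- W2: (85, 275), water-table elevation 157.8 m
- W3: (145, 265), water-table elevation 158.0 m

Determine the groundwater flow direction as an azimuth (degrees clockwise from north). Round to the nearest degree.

Taking W1 as reference: W2−W1 = (-190, 20, -0.5); W3−W1 = (-130, 10, -0.3).
Solve a·Δx + b·Δy = Δh: det = (-190)·10 − (-130)·20 = 700.
∂h/∂x = [(-0.5)·10 − (-0.3)·20] / 700 = +0.001429
∂h/∂y = [(-190)·(-0.3) − (-130)·(-0.5)] / 700 = -0.01143
Flow direction (−∇h) has components (-0.001429 E, +0.01143 N).
Azimuth = atan2(E, N) = atan2(-0.001429, +0.01143) = 352.9° ≈ 353°.

353°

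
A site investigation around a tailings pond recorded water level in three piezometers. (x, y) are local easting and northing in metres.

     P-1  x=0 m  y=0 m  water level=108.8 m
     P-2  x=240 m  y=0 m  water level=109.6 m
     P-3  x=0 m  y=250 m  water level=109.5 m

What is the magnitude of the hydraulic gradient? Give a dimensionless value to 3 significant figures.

0.00435

∂h/∂x = (109.6 − 108.8) / (240 − 0) = +0.003333
∂h/∂y = (109.5 − 108.8) / (250 − 0) = +0.002800
|∇h| = √(0.003333² + 0.002800²) = 0.004353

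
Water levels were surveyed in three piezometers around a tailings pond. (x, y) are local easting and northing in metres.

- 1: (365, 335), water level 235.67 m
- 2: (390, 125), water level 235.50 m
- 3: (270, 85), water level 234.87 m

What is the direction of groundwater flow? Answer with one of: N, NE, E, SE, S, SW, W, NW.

Differences from 1: to 2 (Δx, Δy, Δh) = (25, -210, -0.17); to 3 = (-95, -250, -0.80).
Determinant of the coordinate differences = 25·(-250) − (-95)·(-210) = -26200.
∂h/∂x = [(-0.17)·(-250) − (-0.80)·(-210)] / -26200 = +0.004790
∂h/∂y = [25·(-0.80) − (-95)·(-0.17)] / -26200 = +0.001380
Flow = −∇h = (-0.004790 east, -0.001380 north), which points west.

W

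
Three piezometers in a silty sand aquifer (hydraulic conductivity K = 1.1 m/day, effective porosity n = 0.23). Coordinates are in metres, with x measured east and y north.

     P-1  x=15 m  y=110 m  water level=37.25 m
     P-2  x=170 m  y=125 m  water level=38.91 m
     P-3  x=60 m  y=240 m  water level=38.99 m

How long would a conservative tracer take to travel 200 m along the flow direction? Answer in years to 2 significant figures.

8.2 years

Three-point gradient (reference P-1): Δ to P-2 = (155, 15, +1.66), Δ to P-3 = (45, 130, +1.74).
∂h/∂x = +0.009741, ∂h/∂y = +0.01001 (det = 19475).
|∇h| = √(0.009741² + 0.01001²) = 0.01397
Seepage velocity v = K·i/n = 1.1 × 0.01397 / 0.23 = 0.06681 m/day.
t = 200 / 0.06681 = 2994 days = 8.2 years.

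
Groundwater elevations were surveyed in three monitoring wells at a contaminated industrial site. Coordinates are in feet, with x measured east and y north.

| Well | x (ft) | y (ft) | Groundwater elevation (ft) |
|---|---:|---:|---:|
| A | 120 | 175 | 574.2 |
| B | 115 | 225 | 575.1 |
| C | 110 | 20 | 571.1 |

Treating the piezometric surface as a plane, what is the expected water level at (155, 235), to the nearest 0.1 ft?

575.8 ft

Taking A as reference: B−A = (-5, 50, +0.9); C−A = (-10, -155, -3.1).
Solve a·Δx + b·Δy = Δh: det = (-5)·(-155) − (-10)·50 = 1275.
∂h/∂x = [(+0.9)·(-155) − (-3.1)·50] / 1275 = +0.01216
∂h/∂y = [(-5)·(-3.1) − (-10)·(+0.9)] / 1275 = +0.01922
h(155, 235) = 574.2 + (+0.01216)·(35) + (+0.01922)·(60) = 574.2 +0.425 +1.153 = 575.778 ft.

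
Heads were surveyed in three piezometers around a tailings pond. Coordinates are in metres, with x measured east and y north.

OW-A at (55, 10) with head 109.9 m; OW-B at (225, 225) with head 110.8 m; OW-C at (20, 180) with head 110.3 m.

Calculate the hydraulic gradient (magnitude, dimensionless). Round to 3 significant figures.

Taking OW-A as reference: OW-B−OW-A = (170, 215, +0.9); OW-C−OW-A = (-35, 170, +0.4).
Solve a·Δx + b·Δy = Δh: det = 170·170 − (-35)·215 = 36425.
∂h/∂x = [(+0.9)·170 − (+0.4)·215] / 36425 = +0.001839
∂h/∂y = [170·(+0.4) − (-35)·(+0.9)] / 36425 = +0.002732
|∇h| = √(0.001839² + 0.002732²) = 0.003293

0.00329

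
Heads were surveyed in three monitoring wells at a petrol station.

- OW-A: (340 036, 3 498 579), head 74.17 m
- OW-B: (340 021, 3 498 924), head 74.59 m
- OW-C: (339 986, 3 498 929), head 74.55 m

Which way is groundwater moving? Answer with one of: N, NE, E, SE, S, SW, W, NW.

With h = a·x + b·y + c and OW-A as origin, the differences give:
  (-15)·a + 345·b = +0.42
  (-50)·a + 350·b = +0.38
Eliminate b (×350 and ×345, subtract): 12000·a = 15.900 → a = ∂h/∂x = +0.001325
Back-substitute: b = ∂h/∂y = +0.001275.
Flow = −∇h = (-0.001325 east, -0.001275 north), which points southwest.

SW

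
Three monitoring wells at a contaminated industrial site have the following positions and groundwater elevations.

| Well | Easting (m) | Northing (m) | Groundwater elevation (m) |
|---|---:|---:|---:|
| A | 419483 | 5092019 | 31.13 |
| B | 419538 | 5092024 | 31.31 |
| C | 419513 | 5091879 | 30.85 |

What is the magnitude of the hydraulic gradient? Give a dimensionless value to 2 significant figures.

0.0040

Three-point gradient (reference A): Δ to B = (55, 5, +0.18), Δ to C = (30, -140, -0.28).
∂h/∂x = +0.003032, ∂h/∂y = +0.002650 (det = -7850).
|∇h| = √(0.003032² + 0.002650²) = 0.004027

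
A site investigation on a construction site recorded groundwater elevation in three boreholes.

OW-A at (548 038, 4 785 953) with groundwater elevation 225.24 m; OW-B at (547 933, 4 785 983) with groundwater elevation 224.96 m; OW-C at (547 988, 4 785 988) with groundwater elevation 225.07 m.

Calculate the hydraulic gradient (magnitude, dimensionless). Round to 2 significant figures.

0.0028

Differences from OW-A: to OW-B (Δx, Δy, Δh) = (-105, 30, -0.28); to OW-C = (-50, 35, -0.17).
Solve a·Δx + b·Δy = Δh: det = (-105)·35 − (-50)·30 = -2175.
∂h/∂x = [(-0.28)·35 − (-0.17)·30] / -2175 = +0.002161
∂h/∂y = [(-105)·(-0.17) − (-50)·(-0.28)] / -2175 = -0.001770
|∇h| = √(0.002161² + -0.001770²) = 0.002793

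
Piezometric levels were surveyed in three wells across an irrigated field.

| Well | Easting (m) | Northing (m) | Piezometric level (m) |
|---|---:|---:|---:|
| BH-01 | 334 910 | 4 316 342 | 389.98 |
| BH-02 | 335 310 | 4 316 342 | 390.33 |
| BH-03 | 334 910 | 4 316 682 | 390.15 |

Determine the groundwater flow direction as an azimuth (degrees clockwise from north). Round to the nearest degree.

∂h/∂x = (390.33 − 389.98) / (335310 − 334910) = +0.0008750
∂h/∂y = (390.15 − 389.98) / (4316682 − 4316342) = +0.0005000
Flow direction (−∇h) has components (-0.0008750 E, -0.0005000 N).
Azimuth = atan2(E, N) = atan2(-0.0008750, -0.0005000) = 240.3° ≈ 240°.

240°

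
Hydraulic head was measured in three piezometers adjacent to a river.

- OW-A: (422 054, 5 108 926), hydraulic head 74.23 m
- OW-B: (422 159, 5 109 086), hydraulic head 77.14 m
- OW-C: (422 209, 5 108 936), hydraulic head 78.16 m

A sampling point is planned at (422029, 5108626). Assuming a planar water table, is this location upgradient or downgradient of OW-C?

downgradient

Differences from OW-A: to OW-B (Δx, Δy, Δh) = (105, 160, +2.91); to OW-C = (155, 10, +3.93).
Solve a·Δx + b·Δy = Δh: det = 105·10 − 155·160 = -23750.
∂h/∂x = [(+2.91)·10 − (+3.93)·160] / -23750 = +0.02525
∂h/∂y = [105·(+3.93) − 155·(+2.91)] / -23750 = +0.001617
Head at (422029, 5108626) = 74.23 + (+0.02525)·(-25) + (+0.001617)·(-300) = 73.11 m.
That is lower than the 78.16 m at OW-C, so the point is downgradient.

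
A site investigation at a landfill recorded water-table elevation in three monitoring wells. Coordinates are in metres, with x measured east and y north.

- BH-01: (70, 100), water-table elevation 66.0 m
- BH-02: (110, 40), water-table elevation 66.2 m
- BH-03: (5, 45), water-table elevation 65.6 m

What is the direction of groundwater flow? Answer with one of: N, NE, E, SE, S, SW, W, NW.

With h = a·x + b·y + c and BH-01 as origin, the differences give:
  40·a + (-60)·b = +0.2
  (-65)·a + (-55)·b = -0.4
Eliminate b (×(-55) and ×(-60), subtract): -6100·a = -35.00 → a = ∂h/∂x = +0.005738
Back-substitute: b = ∂h/∂y = +0.0004918.
Flow = −∇h = (-0.005738 east, -0.0004918 north), which points west.

W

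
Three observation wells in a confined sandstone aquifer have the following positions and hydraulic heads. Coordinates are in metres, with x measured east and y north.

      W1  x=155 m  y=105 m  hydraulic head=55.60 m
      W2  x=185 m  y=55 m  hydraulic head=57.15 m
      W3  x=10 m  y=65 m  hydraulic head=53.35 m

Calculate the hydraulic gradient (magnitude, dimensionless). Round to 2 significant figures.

0.028

Three-point gradient (reference W1): Δ to W2 = (30, -50, +1.55), Δ to W3 = (-145, -40, -2.25).
∂h/∂x = +0.02065, ∂h/∂y = -0.01861 (det = -8450).
|∇h| = √(0.02065² + -0.01861²) = 0.0278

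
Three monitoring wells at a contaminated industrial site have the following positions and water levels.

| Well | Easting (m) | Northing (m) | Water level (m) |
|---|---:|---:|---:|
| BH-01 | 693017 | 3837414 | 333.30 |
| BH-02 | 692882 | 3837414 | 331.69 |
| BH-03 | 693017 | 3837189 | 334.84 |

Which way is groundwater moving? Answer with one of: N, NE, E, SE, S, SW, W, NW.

NW

∂h/∂x = (331.69 − 333.30) / (692882 − 693017) = +0.01193
∂h/∂y = (334.84 − 333.30) / (3837189 − 3837414) = -0.006844
Flow = −∇h = (-0.01193 east, +0.006844 north), which points northwest.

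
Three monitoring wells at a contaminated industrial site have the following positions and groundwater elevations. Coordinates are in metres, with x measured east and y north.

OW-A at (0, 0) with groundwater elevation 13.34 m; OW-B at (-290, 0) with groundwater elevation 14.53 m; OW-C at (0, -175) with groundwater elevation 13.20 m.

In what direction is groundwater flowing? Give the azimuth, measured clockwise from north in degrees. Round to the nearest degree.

∂h/∂x = (14.53 − 13.34) / (-290 − 0) = -0.004103
∂h/∂y = (13.20 − 13.34) / (-175 − 0) = +0.0008000
Flow direction (−∇h) has components (+0.004103 E, -0.0008000 N).
Azimuth = atan2(E, N) = atan2(+0.004103, -0.0008000) = 101.0° ≈ 101°.

101°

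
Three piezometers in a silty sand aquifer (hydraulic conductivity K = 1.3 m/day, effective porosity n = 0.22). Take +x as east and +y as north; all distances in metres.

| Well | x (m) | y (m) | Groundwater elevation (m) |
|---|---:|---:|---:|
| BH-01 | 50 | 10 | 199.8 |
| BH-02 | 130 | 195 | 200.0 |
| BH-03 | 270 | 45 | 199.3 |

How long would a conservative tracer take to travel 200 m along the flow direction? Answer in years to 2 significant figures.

27 years

Differences from BH-01: to BH-02 (Δx, Δy, Δh) = (80, 185, +0.2); to BH-03 = (220, 35, -0.5).
Determinant of the coordinate differences = 80·35 − 220·185 = -37900.
∂h/∂x = [(+0.2)·35 − (-0.5)·185] / -37900 = -0.002625
∂h/∂y = [80·(-0.5) − 220·(+0.2)] / -37900 = +0.002216
|∇h| = √(-0.002625² + 0.002216²) = 0.003435
Seepage velocity v = K·i/n = 1.3 × 0.003435 / 0.22 = 0.0203 m/day.
t = 200 / 0.0203 = 9852 days = 27 years.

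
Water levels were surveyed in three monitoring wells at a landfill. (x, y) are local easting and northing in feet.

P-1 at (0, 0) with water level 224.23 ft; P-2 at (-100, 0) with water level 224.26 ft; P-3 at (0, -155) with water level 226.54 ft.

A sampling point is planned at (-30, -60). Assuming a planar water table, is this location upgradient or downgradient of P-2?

upgradient

∂h/∂x = (224.26 − 224.23) / (-100 − 0) = -0.0003000
∂h/∂y = (226.54 − 224.23) / (-155 − 0) = -0.01490
Head at (-30, -60) = 224.23 + (-0.0003000)·(-30) + (-0.01490)·(-60) = 225.13 ft.
That is higher than the 224.26 ft at P-2, so the point is upgradient.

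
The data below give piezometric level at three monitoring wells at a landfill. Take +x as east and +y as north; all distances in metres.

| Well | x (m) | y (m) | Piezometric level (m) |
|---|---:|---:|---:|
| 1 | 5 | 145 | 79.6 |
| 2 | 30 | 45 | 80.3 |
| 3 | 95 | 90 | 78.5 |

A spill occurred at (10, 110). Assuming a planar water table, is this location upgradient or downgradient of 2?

With h = a·x + b·y + c and 1 as origin, the differences give:
  25·a + (-100)·b = +0.7
  90·a + (-55)·b = -1.1
Eliminate b (×(-55) and ×(-100), subtract): 7625·a = -148.50 → a = ∂h/∂x = -0.01948
Back-substitute: b = ∂h/∂y = -0.01187.
Head at (10, 110) = 79.6 + (-0.01948)·(5) + (-0.01187)·(-35) = 79.92 m.
That is lower than the 80.3 m at 2, so the point is downgradient.

downgradient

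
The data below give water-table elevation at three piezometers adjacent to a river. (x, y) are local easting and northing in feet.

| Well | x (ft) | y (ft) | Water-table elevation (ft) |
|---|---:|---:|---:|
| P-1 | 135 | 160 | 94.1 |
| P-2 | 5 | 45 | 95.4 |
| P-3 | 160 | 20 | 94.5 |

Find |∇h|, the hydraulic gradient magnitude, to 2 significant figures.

Differences from P-1: to P-2 (Δx, Δy, Δh) = (-130, -115, +1.3); to P-3 = (25, -140, +0.4).
Determinant of the coordinate differences = (-130)·(-140) − 25·(-115) = 21075.
∂h/∂x = [(+1.3)·(-140) − (+0.4)·(-115)] / 21075 = -0.006453
∂h/∂y = [(-130)·(+0.4) − 25·(+1.3)] / 21075 = -0.004009
|∇h| = √(-0.006453² + -0.004009²) = 0.007597

0.0076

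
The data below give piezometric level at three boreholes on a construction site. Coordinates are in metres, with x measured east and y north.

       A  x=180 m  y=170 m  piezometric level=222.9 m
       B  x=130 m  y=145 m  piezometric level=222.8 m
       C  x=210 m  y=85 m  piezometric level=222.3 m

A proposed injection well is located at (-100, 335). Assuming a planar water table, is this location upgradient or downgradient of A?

Taking A as reference: B−A = (-50, -25, -0.1); C−A = (30, -85, -0.6).
Solve a·Δx + b·Δy = Δh: det = (-50)·(-85) − 30·(-25) = 5000.
∂h/∂x = [(-0.1)·(-85) − (-0.6)·(-25)] / 5000 = -0.001300
∂h/∂y = [(-50)·(-0.6) − 30·(-0.1)] / 5000 = +0.006600
Head at (-100, 335) = 222.9 + (-0.001300)·(-280) + (+0.006600)·(165) = 224.35 m.
That is higher than the 222.9 m at A, so the point is upgradient.

upgradient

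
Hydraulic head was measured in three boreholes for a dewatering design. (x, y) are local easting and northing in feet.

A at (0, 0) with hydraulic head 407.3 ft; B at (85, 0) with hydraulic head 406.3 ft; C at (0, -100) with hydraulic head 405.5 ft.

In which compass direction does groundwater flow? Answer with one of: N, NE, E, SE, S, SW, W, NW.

SE

∂h/∂x = (406.3 − 407.3) / (85 − 0) = -0.01176
∂h/∂y = (405.5 − 407.3) / (-100 − 0) = +0.01800
Flow = −∇h = (+0.01176 east, -0.01800 north), which points southeast.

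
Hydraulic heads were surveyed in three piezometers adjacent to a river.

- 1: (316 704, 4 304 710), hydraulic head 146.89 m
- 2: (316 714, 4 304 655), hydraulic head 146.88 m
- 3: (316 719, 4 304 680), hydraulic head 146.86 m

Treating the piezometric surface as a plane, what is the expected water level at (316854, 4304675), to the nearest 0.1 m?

146.5 m

Three-point gradient (reference 1): Δ to 2 = (10, -55, -0.01), Δ to 3 = (15, -30, -0.03).
∂h/∂x = -0.002571, ∂h/∂y = -0.0002857 (det = 525).
h(316854, 4304675) = 146.89 + (-0.002571)·(150) + (-0.0002857)·(-35) = 146.89 -0.386 +0.010 = 146.514 m.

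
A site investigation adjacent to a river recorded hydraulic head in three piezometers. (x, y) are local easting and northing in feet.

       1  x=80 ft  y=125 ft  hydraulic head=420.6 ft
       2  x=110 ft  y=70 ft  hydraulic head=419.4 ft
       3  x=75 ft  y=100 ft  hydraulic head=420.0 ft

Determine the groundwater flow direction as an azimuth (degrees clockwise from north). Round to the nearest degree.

187°

Three-point gradient (reference 1): Δ to 2 = (30, -55, -1.2), Δ to 3 = (-5, -25, -0.6).
∂h/∂x = +0.002927, ∂h/∂y = +0.02341 (det = -1025).
Flow direction (−∇h) has components (-0.002927 E, -0.02341 N).
Azimuth = atan2(E, N) = atan2(-0.002927, -0.02341) = 187.1° ≈ 187°.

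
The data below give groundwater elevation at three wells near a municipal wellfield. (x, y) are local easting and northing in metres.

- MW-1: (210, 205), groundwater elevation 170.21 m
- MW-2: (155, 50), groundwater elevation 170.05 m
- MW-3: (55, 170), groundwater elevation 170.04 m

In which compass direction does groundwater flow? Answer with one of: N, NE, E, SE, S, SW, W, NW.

SW

Differences from MW-1: to MW-2 (Δx, Δy, Δh) = (-55, -155, -0.16); to MW-3 = (-155, -35, -0.17).
Determinant of the coordinate differences = (-55)·(-35) − (-155)·(-155) = -22100.
∂h/∂x = [(-0.16)·(-35) − (-0.17)·(-155)] / -22100 = +0.0009389
∂h/∂y = [(-55)·(-0.17) − (-155)·(-0.16)] / -22100 = +0.0006991
Flow = −∇h = (-0.0009389 east, -0.0006991 north), which points southwest.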